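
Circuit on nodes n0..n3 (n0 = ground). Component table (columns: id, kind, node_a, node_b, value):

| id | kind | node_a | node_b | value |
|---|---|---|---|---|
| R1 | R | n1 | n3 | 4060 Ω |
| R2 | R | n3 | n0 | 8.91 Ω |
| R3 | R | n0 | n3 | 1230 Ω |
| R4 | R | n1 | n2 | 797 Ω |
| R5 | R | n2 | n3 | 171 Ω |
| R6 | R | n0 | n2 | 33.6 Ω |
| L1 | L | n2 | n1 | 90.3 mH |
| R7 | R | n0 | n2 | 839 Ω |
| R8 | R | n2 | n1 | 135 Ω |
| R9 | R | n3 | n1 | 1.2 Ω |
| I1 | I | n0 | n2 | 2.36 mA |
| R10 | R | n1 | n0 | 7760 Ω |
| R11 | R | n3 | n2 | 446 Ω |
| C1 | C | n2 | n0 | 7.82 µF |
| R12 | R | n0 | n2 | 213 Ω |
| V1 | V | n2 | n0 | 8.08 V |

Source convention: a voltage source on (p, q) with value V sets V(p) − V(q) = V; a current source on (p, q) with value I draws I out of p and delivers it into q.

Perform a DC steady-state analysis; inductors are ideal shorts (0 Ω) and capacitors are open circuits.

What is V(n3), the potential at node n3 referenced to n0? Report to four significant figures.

7.123 V

Apply KCL at each of the 3 non-ground nodes and solve the resulting linear system.
Node n1: branches {R1, R4, L1, R8, R9, R10} → V_1 = 8.080
Node n2: branches {R4, R5, R6, L1, R7, R8, I1, R11, C1, R12, V1} → V_2 = 8.080
Node n3: branches {R1, R2, R3, R5, R9, R11} → V_3 = 7.123
Source currents: i(L1)=0.7986, i(V1)=-1.092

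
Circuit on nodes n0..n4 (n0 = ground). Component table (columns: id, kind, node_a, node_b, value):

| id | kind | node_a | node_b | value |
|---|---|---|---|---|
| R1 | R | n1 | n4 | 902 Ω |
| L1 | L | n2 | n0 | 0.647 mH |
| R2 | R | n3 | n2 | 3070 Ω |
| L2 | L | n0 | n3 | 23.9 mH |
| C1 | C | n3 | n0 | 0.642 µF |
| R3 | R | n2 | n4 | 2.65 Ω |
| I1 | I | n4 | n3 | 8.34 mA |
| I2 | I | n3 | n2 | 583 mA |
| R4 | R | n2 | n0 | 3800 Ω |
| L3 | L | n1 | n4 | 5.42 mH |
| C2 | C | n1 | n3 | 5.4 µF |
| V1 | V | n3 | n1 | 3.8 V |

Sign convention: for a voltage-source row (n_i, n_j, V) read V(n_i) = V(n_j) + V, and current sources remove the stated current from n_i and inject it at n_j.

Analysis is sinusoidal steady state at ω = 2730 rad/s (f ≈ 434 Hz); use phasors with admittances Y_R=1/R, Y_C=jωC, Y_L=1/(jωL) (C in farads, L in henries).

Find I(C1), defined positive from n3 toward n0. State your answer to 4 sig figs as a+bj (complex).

0.01206+0.003363j A

MNA unknowns: 4 node voltages V₁..V_4 plus 1 source current (V1)
R1: Y=0.001109+0.000j on G[1,4]
L1: Y=0.000-0.5662j on G[2,0]
R2: Y=0.0003257+0.000j on G[3,2]
L2: Y=0.000-0.01533j on G[0,3]
C1: Y=0.000+0.001753j on G[3,0]
R3: Y=0.3774+0.000j on G[2,4]
I1: z[4]−=0.00834, z[3]+=0.00834
I2: z[3]−=0.583, z[2]+=0.583
R4: Y=0.0002632+0.000j on G[2,0]
L3: Y=0.000-0.06758j on G[1,4]
C2: Y=0.000+0.01474j on G[1,3]
V1: row V3−V1=3.8, i_V1 at 3,1
solve → V1=-1.881-6.881j, V2=-0.04593+0.1650j, V3=1.919-6.881j, V4=-1.345+0.2401j
aux → i_V1=-0.4819-0.02768j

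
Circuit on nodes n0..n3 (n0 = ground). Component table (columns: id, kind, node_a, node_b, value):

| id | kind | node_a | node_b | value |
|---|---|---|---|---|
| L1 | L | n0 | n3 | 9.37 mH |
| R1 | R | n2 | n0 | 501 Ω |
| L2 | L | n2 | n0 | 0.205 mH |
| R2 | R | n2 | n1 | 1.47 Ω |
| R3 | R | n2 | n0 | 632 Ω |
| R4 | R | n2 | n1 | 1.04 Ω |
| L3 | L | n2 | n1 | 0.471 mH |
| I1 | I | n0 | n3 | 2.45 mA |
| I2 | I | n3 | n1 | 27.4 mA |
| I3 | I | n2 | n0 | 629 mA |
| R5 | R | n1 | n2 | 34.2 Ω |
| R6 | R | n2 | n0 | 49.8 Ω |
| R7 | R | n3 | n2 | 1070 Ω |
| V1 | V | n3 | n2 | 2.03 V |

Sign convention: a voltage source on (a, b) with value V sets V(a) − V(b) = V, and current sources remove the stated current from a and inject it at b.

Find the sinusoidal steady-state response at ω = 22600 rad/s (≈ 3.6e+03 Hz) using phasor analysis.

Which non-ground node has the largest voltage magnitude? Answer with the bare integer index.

3

Apply KCL at each of the 3 non-ground nodes and solve the resulting linear system.
Node n1: branches {R2, R4, L3, I2, R5} → V_1 = -0.3279-2.803j
Node n2: branches {R1, L2, R2, R3, R4, L3, I3, R5, R6, R7, V1} → V_2 = -0.3442-2.804j
Node n3: branches {L1, I1, I2, R7, V1} → V_3 = 1.686-2.804j
Source currents: i(V1)=-0.01361+0.007961j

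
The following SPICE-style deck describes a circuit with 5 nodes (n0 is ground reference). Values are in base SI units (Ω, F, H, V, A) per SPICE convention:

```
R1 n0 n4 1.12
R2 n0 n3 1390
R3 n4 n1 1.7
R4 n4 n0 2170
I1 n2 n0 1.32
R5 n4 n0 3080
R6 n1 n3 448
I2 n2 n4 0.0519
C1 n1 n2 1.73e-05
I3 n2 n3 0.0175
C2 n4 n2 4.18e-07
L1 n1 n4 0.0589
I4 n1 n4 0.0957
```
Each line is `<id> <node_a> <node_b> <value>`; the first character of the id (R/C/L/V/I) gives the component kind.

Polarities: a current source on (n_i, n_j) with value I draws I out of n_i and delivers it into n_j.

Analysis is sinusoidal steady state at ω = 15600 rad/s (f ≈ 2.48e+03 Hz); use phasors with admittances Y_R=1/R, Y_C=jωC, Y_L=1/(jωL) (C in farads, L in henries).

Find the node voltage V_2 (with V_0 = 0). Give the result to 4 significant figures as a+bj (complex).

-3.864+5.048j V

Apply KCL at each of the 4 non-ground nodes and solve the resulting linear system.
Node n1: branches {R3, R6, C1, L1, I4} → V_1 = -3.922+0.02189j
Node n2: branches {I1, I2, C1, I3, C2} → V_2 = -3.864+5.048j
Node n3: branches {R2, R6, I3} → V_3 = 2.963+0.01655j
Node n4: branches {R1, R3, R4, R5, I2, C2, L1, I4} → V_4 = -1.479-1.332e-05j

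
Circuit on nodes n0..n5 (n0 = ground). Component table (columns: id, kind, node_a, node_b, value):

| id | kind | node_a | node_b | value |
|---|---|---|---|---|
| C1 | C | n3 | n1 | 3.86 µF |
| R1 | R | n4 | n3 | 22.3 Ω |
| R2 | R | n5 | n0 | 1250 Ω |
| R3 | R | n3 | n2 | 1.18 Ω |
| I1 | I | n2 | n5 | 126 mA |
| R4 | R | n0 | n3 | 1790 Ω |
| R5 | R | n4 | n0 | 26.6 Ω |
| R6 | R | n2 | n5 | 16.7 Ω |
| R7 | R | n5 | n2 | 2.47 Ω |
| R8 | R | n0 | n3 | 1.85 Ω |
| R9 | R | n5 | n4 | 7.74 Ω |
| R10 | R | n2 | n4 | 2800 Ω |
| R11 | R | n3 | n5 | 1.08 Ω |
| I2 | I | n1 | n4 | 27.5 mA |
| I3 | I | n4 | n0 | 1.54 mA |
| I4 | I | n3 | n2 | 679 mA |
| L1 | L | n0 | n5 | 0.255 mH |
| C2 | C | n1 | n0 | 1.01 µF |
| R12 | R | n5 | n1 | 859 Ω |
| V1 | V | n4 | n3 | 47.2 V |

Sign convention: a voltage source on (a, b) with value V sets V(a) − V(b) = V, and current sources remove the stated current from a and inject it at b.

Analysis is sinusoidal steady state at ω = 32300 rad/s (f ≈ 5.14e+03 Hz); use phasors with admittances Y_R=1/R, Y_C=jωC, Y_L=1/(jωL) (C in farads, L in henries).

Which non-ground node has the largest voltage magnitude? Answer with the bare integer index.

4

Element admittances at ω=32300 rad/s:
  Y(C1) = 0.000+0.1247j S between n3,n1
  Y(R1) = 0.04484+0.000j S between n4,n3
  Y(R2) = 0.0008000+0.000j S between n5,n0
  Y(R3) = 0.8475+0.000j S between n3,n2
  I1: injects 0.126 A into n5 (from n2)
  Y(R4) = 0.0005587+0.000j S between n0,n3
  Y(R5) = 0.03759+0.000j S between n4,n0
  Y(R6) = 0.05988+0.000j S between n2,n5
  Y(R7) = 0.4049+0.000j S between n5,n2
  Y(R8) = 0.5405+0.000j S between n0,n3
  Y(R9) = 0.1292+0.000j S between n5,n4
  Y(R10) = 0.0003571+0.000j S between n2,n4
  Y(R11) = 0.9259+0.000j S between n3,n5
  I2: injects 0.0275 A into n4 (from n1)
  I3: injects 0.00154 A into n0 (from n4)
  I4: injects 0.679 A into n2 (from n3)
  Y(L1) = 0.000-0.1214j S between n0,n5
  Y(C2) = 0.000+0.03262j S between n1,n0
  Y(R12) = 0.001164+0.000j S between n5,n1
  V1: constraint V(n4)−V(n3) = 47.2
Assemble and solve the 6×6 MNA system:
  V(n1)=-2.510+0.5087j  V(n2)=-1.075+0.5068j  V(n3)=-3.167+0.4589j  V(n4)=44.03+0.4589j  V(n5)=1.517+0.5943j
  i(V1)=-9.255+0.0002659j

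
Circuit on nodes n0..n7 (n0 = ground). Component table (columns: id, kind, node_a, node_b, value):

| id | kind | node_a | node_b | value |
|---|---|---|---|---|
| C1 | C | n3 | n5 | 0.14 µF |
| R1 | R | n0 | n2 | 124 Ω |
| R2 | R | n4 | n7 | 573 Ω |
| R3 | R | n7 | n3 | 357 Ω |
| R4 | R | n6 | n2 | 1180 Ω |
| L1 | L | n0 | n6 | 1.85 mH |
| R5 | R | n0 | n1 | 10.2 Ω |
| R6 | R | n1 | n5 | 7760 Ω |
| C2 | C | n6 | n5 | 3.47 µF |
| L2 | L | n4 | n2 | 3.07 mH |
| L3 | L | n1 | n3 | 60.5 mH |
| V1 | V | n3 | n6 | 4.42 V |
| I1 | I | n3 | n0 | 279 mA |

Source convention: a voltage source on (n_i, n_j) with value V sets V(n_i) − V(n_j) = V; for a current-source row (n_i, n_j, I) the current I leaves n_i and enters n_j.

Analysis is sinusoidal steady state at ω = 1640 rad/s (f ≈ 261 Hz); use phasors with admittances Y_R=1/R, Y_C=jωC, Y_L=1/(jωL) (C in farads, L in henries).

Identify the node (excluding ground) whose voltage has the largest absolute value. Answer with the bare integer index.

3

Element admittances at ω=1640 rad/s:
  Y(C1) = 0.000+0.0002296j S between n3,n5
  Y(R1) = 0.008065+0.000j S between n0,n2
  Y(R2) = 0.001745+0.000j S between n4,n7
  Y(R3) = 0.002801+0.000j S between n7,n3
  Y(R4) = 0.0008475+0.000j S between n6,n2
  Y(L1) = 0.000-0.3296j S between n0,n6
  Y(R5) = 0.09804+0.000j S between n0,n1
  Y(R6) = 0.0001289+0.000j S between n1,n5
  Y(C2) = 0.000+0.005691j S between n6,n5
  Y(L2) = 0.000-0.1986j S between n4,n2
  Y(L3) = 0.000-0.01008j S between n1,n3
  V1: constraint V(n3)−V(n6) = 4.42
  I1: injects 0.279 A into n0 (from n3)
Assemble and solve the 8×8 MNA system:
  V(n1)=-0.04103-0.4451j  V(n2)=0.4492-0.1650j  V(n3)=4.284-0.8453j  V(n4)=0.4530-0.1442j  V(n5)=0.04365-0.8434j  V(n6)=-0.1364-0.8453j  V(n7)=2.813-0.5762j
  i(V1)=-0.2791+0.04337j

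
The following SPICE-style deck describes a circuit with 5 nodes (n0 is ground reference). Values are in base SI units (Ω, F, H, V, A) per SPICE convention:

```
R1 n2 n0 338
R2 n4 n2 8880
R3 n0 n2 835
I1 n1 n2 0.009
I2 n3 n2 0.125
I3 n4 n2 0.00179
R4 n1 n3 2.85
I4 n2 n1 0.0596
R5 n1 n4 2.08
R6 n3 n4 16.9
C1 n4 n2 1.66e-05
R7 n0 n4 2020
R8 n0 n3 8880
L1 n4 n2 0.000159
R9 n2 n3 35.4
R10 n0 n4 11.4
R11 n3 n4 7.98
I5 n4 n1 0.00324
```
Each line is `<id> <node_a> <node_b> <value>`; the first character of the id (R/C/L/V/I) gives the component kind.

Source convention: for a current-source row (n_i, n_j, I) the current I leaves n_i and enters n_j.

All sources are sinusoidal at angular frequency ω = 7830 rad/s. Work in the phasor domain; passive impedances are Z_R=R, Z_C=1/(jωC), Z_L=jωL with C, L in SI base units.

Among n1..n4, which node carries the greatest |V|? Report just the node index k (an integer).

3

Apply KCL at each of the 4 non-ground nodes and solve the resulting linear system.
Node n1: branches {I1, R4, I4, R5, I5} → V_1 = -0.03885-0.001678j
Node n2: branches {R1, R2, R3, I1, I2, I3, I4, C1, L1, R9} → V_2 = 0.004727+0.09801j
Node n3: branches {I2, R4, R6, R8, R9, R11} → V_3 = -0.2457+0.002355j
Node n4: branches {R2, I3, R5, R6, C1, R7, L1, R10, R11, I5} → V_4 = 9.091e-05-0.004621j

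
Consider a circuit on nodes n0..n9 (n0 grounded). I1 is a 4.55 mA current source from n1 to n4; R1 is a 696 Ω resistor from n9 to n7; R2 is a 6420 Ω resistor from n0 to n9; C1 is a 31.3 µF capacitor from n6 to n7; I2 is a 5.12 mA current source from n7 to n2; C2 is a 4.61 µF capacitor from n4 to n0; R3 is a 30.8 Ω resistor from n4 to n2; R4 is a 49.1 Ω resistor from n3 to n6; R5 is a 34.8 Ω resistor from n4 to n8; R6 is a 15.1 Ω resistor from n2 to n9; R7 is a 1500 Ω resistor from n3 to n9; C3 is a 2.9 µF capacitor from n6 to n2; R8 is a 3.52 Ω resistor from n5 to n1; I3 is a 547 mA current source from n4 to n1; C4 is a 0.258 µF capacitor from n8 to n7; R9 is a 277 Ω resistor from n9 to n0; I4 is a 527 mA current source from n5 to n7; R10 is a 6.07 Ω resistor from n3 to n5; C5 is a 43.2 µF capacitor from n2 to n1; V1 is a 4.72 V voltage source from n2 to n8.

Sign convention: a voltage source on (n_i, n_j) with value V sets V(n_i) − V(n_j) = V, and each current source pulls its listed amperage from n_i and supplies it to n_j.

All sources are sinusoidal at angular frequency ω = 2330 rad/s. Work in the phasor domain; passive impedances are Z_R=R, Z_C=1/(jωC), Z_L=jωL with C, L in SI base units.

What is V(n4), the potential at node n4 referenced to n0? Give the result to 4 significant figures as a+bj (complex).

Element admittances at ω=2330 rad/s:
  I1: injects 0.00455 A into n4 (from n1)
  Y(R1) = 0.001437+0.000j S between n9,n7
  Y(R2) = 0.0001558+0.000j S between n0,n9
  Y(C1) = 0.000+0.07293j S between n6,n7
  I2: injects 0.00512 A into n2 (from n7)
  Y(C2) = 0.000+0.01074j S between n4,n0
  Y(R3) = 0.03247+0.000j S between n4,n2
  Y(R4) = 0.02037+0.000j S between n3,n6
  Y(R5) = 0.02874+0.000j S between n4,n8
  Y(R6) = 0.06623+0.000j S between n2,n9
  Y(R7) = 0.0006667+0.000j S between n3,n9
  Y(C3) = 0.000+0.006757j S between n6,n2
  Y(R8) = 0.2841+0.000j S between n5,n1
  I3: injects 0.547 A into n1 (from n4)
  Y(C4) = 0.000+0.0006011j S between n8,n7
  Y(R9) = 0.003610+0.000j S between n9,n0
  I4: injects 0.527 A into n7 (from n5)
  Y(R10) = 0.1647+0.000j S between n3,n5
  Y(C5) = 0.000+0.1007j S between n2,n1
  V1: constraint V(n2)−V(n8) = 4.72
Assemble and solve the 10×10 MNA system:
  V(n1)=8.341-0.9733j  V(n2)=9.585+3.172j  V(n3)=10.34-2.175j  V(n4)=-0.9092+3.332j  V(n5)=7.900-1.414j  V(n6)=30.10-8.482j  V(n7)=30.23-15.08j  V(n8)=4.865+3.172j  V(n9)=9.503+2.593j
  i(V1)=0.1550-0.01984j

-0.9092+3.332j V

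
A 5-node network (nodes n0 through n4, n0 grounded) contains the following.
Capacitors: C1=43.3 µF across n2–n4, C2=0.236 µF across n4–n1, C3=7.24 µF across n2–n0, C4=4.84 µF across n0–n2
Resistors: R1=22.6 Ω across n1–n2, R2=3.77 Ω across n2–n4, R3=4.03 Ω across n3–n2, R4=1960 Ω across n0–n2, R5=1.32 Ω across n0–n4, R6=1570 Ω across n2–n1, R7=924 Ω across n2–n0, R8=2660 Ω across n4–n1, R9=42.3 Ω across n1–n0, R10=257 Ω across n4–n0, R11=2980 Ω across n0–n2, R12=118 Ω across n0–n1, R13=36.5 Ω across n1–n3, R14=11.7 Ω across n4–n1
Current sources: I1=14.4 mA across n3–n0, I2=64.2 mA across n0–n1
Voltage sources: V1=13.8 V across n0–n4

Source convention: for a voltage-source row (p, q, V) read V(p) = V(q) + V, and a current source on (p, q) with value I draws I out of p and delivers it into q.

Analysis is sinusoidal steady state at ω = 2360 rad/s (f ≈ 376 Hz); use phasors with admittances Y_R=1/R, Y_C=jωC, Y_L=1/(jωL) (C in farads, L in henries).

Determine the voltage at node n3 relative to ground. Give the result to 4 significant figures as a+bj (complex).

MNA unknowns: 4 node voltages V₁..V_4 plus 1 source current (V1)
C1: Y=0.000+0.1022j on G[2,4]
R1: Y=0.04425+0.000j on G[1,2]
R2: Y=0.2653+0.000j on G[2,4]
I1: z[3]−=0.0144, z[0]+=0.0144
R3: Y=0.2481+0.000j on G[3,2]
R4: Y=0.0005102+0.000j on G[0,2]
R5: Y=0.7576+0.000j on G[0,4]
R6: Y=0.0006369+0.000j on G[2,1]
R7: Y=0.001082+0.000j on G[2,0]
R8: Y=0.0003759+0.000j on G[4,1]
C2: Y=0.000+0.0005570j on G[4,1]
R9: Y=0.02364+0.000j on G[1,0]
R10: Y=0.003891+0.000j on G[4,0]
R11: Y=0.0003356+0.000j on G[0,2]
C3: Y=0.000+0.01709j on G[2,0]
R12: Y=0.008475+0.000j on G[0,1]
R13: Y=0.02740+0.000j on G[1,3]
R14: Y=0.08547+0.000j on G[4,1]
C4: Y=0.000+0.01142j on G[0,2]
I2: z[0]−=0.0642, z[1]+=0.0642
V1: row V0−V4=13.8, i_V1 at 0,4
solve → V1=-10.73+0.3033j, V2=-12.80+0.8422j, V3=-12.64+0.7886j, V4=-13.80+0.000j
aux → i_V1=-10.95-0.3535j

-12.64+0.7886j V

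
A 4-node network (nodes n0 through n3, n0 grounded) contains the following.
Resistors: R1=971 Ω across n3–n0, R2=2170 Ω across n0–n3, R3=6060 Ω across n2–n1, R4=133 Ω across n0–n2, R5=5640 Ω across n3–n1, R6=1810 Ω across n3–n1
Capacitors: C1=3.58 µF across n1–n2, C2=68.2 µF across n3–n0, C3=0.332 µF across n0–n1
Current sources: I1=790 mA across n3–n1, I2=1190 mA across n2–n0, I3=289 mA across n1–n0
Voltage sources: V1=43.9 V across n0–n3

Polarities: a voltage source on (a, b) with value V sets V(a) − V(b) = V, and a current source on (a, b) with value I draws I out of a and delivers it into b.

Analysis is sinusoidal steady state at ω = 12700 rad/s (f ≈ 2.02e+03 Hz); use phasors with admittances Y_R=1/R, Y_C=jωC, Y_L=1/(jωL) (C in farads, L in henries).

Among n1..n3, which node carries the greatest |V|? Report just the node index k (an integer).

2

Element admittances at ω=12700 rad/s:
  Y(R1) = 0.001030+0.000j S between n3,n0
  Y(C1) = 0.000+0.04547j S between n1,n2
  Y(R2) = 0.0004608+0.000j S between n0,n3
  Y(R3) = 0.0001650+0.000j S between n2,n1
  Y(C2) = 0.000+0.8661j S between n3,n0
  Y(C3) = 0.000+0.004216j S between n0,n1
  Y(R4) = 0.007519+0.000j S between n0,n2
  I1: injects 0.79 A into n1 (from n3)
  Y(R5) = 0.0001773+0.000j S between n3,n1
  Y(R6) = 0.0005525+0.000j S between n3,n1
  I2: injects 1.19 A into n0 (from n2)
  I3: injects 0.289 A into n0 (from n1)
  V1: constraint V(n0)−V(n3) = 43.9
Assemble and solve the 4×4 MNA system:
  V(n1)=-69.87+23.34j  V(n2)=-76.03+36.92j  V(n3)=-43.90+0.000j
  i(V1)=0.7435-38.04j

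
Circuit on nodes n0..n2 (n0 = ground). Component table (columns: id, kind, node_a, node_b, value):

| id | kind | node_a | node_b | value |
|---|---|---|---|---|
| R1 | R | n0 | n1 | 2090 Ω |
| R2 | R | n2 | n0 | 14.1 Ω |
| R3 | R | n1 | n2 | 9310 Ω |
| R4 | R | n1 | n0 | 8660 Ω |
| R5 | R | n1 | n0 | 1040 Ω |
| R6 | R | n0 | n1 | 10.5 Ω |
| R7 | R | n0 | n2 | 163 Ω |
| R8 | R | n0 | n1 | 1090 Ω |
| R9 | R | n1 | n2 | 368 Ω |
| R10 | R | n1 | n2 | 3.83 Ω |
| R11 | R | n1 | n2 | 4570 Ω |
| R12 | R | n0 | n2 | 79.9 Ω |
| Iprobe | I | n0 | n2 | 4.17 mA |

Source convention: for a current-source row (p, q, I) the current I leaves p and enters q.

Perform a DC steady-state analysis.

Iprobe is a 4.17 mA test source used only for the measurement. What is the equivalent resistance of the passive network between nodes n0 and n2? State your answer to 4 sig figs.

R_eq = 6.215 Ω

Element admittances at DC:
  Y(R1) = 0.0004785 S between n0,n1
  Y(R2) = 0.07092 S between n2,n0
  Y(R3) = 0.0001074 S between n1,n2
  Y(R4) = 0.0001155 S between n1,n0
  Y(R5) = 0.0009615 S between n1,n0
  Y(R6) = 0.09524 S between n0,n1
  Y(R7) = 0.006135 S between n0,n2
  Y(R8) = 0.0009174 S between n0,n1
  Y(R9) = 0.002717 S between n1,n2
  Y(R10) = 0.2611 S between n1,n2
  Y(R11) = 0.0002188 S between n1,n2
  Y(R12) = 0.01252 S between n0,n2
  Iprobe: injects 0.00417 A into n2 (from n0)
Assemble and solve the 2×2 MNA system:
  V(n1)=0.01892  V(n2)=0.02592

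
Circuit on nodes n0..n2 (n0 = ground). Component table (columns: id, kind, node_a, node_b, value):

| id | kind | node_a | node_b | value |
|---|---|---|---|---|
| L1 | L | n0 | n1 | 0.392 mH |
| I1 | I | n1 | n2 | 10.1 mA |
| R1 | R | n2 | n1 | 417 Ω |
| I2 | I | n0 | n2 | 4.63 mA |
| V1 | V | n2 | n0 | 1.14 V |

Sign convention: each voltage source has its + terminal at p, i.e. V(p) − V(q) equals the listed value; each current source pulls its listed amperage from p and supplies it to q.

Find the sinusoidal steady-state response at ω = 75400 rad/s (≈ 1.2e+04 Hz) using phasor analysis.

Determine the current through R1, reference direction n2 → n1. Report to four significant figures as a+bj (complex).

Apply KCL at each of the 2 non-ground nodes and solve the resulting linear system.
Node n1: branches {L1, I1, R1} → V_1 = -0.01535-0.2166j
Node n2: branches {I1, R1, I2, V1} → V_2 = 1.140+0.000j
Source currents: i(V1)=0.01196-0.0005195j

0.002771+0.0005195j A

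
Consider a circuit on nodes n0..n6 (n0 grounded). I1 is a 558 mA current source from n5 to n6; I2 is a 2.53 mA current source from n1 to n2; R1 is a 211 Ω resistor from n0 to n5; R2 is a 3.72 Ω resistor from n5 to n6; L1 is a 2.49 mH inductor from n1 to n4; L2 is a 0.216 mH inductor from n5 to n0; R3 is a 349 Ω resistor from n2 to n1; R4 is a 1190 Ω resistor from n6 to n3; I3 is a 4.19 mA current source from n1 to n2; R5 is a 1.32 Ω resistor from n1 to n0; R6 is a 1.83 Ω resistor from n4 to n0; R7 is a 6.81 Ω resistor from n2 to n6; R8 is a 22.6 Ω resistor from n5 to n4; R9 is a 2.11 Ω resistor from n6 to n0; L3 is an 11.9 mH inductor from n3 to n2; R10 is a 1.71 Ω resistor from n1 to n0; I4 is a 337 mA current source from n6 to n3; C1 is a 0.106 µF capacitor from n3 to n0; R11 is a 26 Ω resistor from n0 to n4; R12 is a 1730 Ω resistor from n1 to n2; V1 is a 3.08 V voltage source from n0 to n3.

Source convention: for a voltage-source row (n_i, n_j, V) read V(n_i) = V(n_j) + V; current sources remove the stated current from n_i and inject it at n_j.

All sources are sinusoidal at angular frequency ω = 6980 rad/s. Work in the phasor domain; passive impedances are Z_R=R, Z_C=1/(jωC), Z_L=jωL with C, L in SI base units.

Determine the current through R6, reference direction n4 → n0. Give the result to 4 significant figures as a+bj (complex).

-0.006626-0.02501j A

Apply KCL at each of the 6 non-ground nodes and solve the resulting linear system.
Node n1: branches {I2, L1, R3, I3, R5, R10, R12} → V_1 = -0.006335+0.0004822j
Node n2: branches {I2, R3, I3, R7, L3, R12} → V_2 = 0.2483+0.09171j
Node n3: branches {R4, L3, I4, C1, V1} → V_3 = -3.080+0.000j
Node n4: branches {L1, R6, R8, R11} → V_4 = -0.01213-0.04576j
Node n5: branches {I1, R1, R2, L2, R8} → V_5 = -0.2325-0.6431j
Node n6: branches {I1, R2, R4, R7, R9, I4} → V_6 = 0.2160-0.1790j
Source currents: i(V1)=-0.3409+0.03794j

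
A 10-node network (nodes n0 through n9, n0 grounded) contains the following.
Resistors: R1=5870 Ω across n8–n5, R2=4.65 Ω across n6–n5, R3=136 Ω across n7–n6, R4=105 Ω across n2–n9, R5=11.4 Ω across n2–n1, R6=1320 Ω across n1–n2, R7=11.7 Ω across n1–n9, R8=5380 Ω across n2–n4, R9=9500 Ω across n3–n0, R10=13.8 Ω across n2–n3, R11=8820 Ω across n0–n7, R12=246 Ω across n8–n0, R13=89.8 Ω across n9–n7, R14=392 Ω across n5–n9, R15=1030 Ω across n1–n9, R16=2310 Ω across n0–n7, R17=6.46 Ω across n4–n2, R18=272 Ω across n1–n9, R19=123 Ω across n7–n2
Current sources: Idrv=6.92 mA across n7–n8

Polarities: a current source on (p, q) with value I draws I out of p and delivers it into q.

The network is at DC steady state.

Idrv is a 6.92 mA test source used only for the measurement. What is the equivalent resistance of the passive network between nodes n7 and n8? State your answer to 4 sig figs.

R_eq = 1374. Ω

Apply KCL at each of the 9 non-ground nodes and solve the resulting linear system.
Node n1: branches {R5, R6, R7, R15, R18} → V_1 = -8.134
Node n2: branches {R4, R5, R6, R8, R10, R17, R19} → V_2 = -8.131
Node n3: branches {R9, R10} → V_3 = -8.119
Node n4: branches {R8, R17} → V_4 = -8.131
Node n5: branches {R1, R2, R14} → V_5 = -8.015
Node n6: branches {R2, R3} → V_6 = -8.021
Node n7: branches {R3, R11, R13, R16, R19, Idrv} → V_7 = -8.195
Node n8: branches {R1, R12, Idrv} → V_8 = 1.311
Node n9: branches {R4, R7, R13, R14, R15, R18} → V_9 = -8.137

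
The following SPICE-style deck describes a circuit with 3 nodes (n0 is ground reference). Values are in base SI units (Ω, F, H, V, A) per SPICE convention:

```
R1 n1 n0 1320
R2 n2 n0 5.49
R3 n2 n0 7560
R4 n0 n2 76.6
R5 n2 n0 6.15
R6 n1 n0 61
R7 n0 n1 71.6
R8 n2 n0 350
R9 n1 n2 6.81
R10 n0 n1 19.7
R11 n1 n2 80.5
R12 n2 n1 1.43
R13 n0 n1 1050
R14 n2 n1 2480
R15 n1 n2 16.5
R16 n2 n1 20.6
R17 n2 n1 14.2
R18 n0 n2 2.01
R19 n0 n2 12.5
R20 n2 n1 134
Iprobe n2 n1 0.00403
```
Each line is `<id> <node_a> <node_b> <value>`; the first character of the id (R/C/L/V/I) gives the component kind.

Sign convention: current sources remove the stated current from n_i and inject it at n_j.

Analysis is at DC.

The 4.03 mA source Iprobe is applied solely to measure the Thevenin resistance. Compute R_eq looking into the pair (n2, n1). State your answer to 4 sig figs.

R_eq = 0.8912 Ω

Apply KCL at each of the 2 non-ground nodes and solve the resulting linear system.
Node n1: branches {R1, R6, R7, R9, R10, R11, R12, R13, R14, R15, R16, R17, R20, Iprobe} → V_1 = 0.003300
Node n2: branches {R2, R3, R4, R5, R8, R9, R11, R12, R14, R15, R16, R17, R18, R19, R20, Iprobe} → V_2 = -0.0002913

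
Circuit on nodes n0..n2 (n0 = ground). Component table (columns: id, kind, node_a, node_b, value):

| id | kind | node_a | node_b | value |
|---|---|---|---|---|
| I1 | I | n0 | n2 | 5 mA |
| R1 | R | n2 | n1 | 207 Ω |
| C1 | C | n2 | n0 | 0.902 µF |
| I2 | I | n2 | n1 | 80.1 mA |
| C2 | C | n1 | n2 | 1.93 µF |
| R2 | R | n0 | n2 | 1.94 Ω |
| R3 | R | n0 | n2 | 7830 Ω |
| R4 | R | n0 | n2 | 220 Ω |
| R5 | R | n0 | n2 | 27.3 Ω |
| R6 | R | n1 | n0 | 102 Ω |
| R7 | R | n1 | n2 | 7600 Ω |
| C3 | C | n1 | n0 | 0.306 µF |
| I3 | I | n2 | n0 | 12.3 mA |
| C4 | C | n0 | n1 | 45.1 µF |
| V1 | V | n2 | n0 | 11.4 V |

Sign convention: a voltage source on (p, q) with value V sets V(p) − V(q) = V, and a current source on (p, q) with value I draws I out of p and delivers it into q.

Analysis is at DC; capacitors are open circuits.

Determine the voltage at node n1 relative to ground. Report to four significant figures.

Element admittances at DC:
  I1: injects 0.005 A into n2 (from n0)
  Y(R1) = 0.004831 S between n2,n1
  Y(C1) = 0.000 S between n2,n0
  I2: injects 0.0801 A into n1 (from n2)
  Y(C2) = 0.000 S between n1,n2
  Y(R2) = 0.5155 S between n0,n2
  Y(R3) = 0.0001277 S between n0,n2
  Y(R4) = 0.004545 S between n0,n2
  Y(R5) = 0.03663 S between n0,n2
  Y(R6) = 0.009804 S between n1,n0
  Y(R7) = 0.0001316 S between n1,n2
  Y(C3) = 0.000 S between n1,n0
  I3: injects 0.0123 A into n0 (from n2)
  Y(C4) = 0.000 S between n0,n1
  V1: constraint V(n2)−V(n0) = 11.4
Assemble and solve the 3×3 MNA system:
  V(n1)=9.256  V(n2)=11.40
  i(V1)=-6.445

9.256 V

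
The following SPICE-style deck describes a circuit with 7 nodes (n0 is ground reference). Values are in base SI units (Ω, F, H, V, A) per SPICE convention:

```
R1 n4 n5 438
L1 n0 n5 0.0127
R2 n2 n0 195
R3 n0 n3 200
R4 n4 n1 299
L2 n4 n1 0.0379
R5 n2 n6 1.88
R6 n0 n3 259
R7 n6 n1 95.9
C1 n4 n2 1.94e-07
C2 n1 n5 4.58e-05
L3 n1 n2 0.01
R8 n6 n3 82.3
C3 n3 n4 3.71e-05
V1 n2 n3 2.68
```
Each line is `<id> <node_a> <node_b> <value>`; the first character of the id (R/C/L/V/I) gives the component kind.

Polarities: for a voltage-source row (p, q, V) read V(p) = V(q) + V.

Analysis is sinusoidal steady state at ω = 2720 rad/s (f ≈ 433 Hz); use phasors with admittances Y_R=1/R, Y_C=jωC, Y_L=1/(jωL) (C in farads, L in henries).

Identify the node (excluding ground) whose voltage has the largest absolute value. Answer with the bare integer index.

4

Apply KCL at each of the 6 non-ground nodes and solve the resulting linear system.
Node n1: branches {R4, L2, R7, C2, L3} → V_1 = 0.1877+0.2109j
Node n2: branches {R2, R5, C1, L3, V1} → V_2 = 1.026+0.5105j
Node n3: branches {R3, R6, R8, C3, V1} → V_3 = -1.654+0.5105j
Node n4: branches {R1, R4, L2, C1, C3} → V_4 = -1.843+0.4161j
Node n5: branches {R1, L1, C2} → V_5 = 0.2467+0.3247j
Node n6: branches {R5, R7, R8} → V_6 = 0.9511+0.5049j
Source currents: i(V1)=-0.05584+0.02368j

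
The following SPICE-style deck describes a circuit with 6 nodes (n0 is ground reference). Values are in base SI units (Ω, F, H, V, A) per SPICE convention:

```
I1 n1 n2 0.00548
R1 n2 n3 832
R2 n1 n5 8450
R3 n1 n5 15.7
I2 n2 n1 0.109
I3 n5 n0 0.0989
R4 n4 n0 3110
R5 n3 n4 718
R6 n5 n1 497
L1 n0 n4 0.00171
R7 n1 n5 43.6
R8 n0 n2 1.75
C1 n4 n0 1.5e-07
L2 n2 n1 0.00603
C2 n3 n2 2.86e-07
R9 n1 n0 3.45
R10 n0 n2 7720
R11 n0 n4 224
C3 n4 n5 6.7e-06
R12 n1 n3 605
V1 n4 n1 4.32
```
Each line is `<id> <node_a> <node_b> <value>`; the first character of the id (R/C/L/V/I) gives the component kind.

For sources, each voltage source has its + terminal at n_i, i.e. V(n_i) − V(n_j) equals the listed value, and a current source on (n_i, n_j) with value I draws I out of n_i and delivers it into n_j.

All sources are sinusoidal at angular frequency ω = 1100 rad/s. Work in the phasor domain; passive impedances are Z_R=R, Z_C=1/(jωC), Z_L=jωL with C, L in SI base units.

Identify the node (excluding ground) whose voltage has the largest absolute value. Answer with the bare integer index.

5

Element admittances at ω=1100 rad/s:
  I1: injects 0.00548 A into n2 (from n1)
  Y(R1) = 0.001202+0.000j S between n2,n3
  Y(R2) = 0.0001183+0.000j S between n1,n5
  Y(R3) = 0.06369+0.000j S between n1,n5
  I2: injects 0.109 A into n1 (from n2)
  I3: injects 0.0989 A into n0 (from n5)
  Y(R4) = 0.0003215+0.000j S between n4,n0
  Y(R5) = 0.001393+0.000j S between n3,n4
  Y(R6) = 0.002012+0.000j S between n5,n1
  Y(L1) = 0.000-0.5316j S between n0,n4
  Y(R7) = 0.02294+0.000j S between n1,n5
  Y(R8) = 0.5714+0.000j S between n0,n2
  Y(C1) = 0.000+0.0001650j S between n4,n0
  Y(L2) = 0.000-0.1508j S between n2,n1
  Y(C2) = 0.000+0.0003146j S between n3,n2
  Y(R9) = 0.2899+0.000j S between n1,n0
  Y(R10) = 0.0001295+0.000j S between n0,n2
  Y(R11) = 0.004464+0.000j S between n0,n4
  Y(C3) = 0.000+0.007370j S between n4,n5
  Y(R12) = 0.001653+0.000j S between n1,n3
  V1: constraint V(n4)−V(n1) = 4.32
Assemble and solve the 6×6 MNA system:
  V(n1)=-2.789+1.344j  V(n2)=-0.02087+0.7309j  V(n3)=-0.5538+1.210j  V(n4)=1.531+1.344j  V(n5)=-3.866+1.792j
  i(V1)=-0.7277+0.7673j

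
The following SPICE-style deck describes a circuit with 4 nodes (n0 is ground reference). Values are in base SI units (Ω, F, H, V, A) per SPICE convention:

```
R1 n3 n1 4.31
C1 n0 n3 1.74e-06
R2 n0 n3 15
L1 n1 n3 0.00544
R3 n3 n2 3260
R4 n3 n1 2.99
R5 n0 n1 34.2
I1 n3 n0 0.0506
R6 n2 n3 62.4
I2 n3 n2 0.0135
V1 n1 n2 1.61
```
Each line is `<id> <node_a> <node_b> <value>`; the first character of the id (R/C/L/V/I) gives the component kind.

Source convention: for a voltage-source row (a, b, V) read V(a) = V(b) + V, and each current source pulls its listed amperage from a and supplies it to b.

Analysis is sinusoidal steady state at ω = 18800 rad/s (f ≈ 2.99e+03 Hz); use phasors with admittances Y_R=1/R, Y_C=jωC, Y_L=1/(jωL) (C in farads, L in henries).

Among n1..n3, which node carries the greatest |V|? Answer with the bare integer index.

2

Element admittances at ω=18800 rad/s:
  Y(R1) = 0.2320+0.000j S between n3,n1
  Y(C1) = 0.000+0.03271j S between n0,n3
  Y(R2) = 0.06667+0.000j S between n0,n3
  Y(L1) = 0.000-0.009778j S between n1,n3
  Y(R3) = 0.0003067+0.000j S between n3,n2
  Y(R4) = 0.3344+0.000j S between n3,n1
  Y(R5) = 0.02924+0.000j S between n0,n1
  I1: injects 0.0506 A into n0 (from n3)
  Y(R6) = 0.01603+0.000j S between n2,n3
  I2: injects 0.0135 A into n2 (from n3)
  V1: constraint V(n1)−V(n2) = 1.61
Assemble and solve the 4×4 MNA system:
  V(n1)=-0.4074+0.1646j  V(n2)=-2.017+0.1646j  V(n3)=-0.4962+0.1713j
  i(V1)=-0.03834-0.0001105j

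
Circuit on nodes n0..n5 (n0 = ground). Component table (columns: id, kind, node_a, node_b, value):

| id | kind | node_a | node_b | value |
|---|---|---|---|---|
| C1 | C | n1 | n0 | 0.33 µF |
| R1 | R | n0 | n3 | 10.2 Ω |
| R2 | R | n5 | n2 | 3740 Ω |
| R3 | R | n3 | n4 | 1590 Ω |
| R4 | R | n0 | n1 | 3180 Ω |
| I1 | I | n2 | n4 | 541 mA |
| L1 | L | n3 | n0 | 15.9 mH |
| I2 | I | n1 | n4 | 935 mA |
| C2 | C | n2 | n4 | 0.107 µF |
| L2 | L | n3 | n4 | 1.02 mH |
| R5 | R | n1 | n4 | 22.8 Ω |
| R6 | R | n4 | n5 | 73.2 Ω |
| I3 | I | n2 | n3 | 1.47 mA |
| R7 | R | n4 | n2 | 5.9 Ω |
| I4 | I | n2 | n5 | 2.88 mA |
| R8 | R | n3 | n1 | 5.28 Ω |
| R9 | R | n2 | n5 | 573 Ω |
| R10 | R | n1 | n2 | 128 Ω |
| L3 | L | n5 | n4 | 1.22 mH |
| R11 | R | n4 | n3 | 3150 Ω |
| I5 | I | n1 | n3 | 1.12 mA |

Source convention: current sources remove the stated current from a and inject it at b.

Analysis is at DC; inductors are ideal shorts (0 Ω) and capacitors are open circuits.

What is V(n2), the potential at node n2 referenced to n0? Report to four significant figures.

MNA unknowns: 5 node voltages V₁..V_5 plus 3 source currents (L1, L2, L3)
C1: Y=0.000 on G[1,0]
R1: Y=0.09804 on G[0,3]
R2: Y=0.0002674 on G[5,2]
R3: Y=0.0006289 on G[3,4]
R4: Y=0.0003145 on G[0,1]
I1: z[2]−=0.541, z[4]+=0.541
L1: row V3−V0=0, i_L1 at 3,0
I2: z[1]−=0.935, z[4]+=0.935
C2: Y=0.000 on G[2,4]
L2: row V3−V4=0, i_L2 at 3,4
R5: Y=0.04386 on G[1,4]
R6: Y=0.01366 on G[4,5]
I3: z[2]−=0.00147, z[3]+=0.00147
R7: Y=0.1695 on G[4,2]
I4: z[2]−=0.00288, z[5]+=0.00288
R8: Y=0.1894 on G[3,1]
R9: Y=0.001745 on G[2,5]
R10: Y=0.007812 on G[1,2]
L3: row V5−V4=0, i_L3 at 5,4
R11: Y=0.0003175 on G[4,3]
I5: z[1]−=0.00112, z[3]+=0.00112
solve → V1=-3.982, V2=-3.215, V3=0.000, V4=0.000, V5=0.000
aux → i_L1=0.001252, i_L2=-0.7529, i_L3=-0.003590

-3.215 V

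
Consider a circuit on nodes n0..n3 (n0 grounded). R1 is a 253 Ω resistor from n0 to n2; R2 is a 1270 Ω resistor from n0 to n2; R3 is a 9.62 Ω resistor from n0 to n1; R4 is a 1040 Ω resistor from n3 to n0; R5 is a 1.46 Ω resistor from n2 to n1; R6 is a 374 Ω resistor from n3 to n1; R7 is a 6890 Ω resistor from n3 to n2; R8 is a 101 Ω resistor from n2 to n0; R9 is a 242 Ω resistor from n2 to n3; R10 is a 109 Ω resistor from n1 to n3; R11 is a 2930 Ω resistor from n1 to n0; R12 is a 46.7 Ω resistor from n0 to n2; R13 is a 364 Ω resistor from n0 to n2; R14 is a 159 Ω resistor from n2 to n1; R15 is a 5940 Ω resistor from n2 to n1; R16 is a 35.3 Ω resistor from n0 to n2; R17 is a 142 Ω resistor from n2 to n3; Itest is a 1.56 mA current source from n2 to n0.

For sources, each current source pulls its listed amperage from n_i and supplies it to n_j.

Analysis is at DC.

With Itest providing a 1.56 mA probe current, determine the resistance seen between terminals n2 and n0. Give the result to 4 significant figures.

R_eq = 6.303 Ω

Element admittances at DC:
  Y(R1) = 0.003953 S between n0,n2
  Y(R2) = 0.0007874 S between n0,n2
  Y(R3) = 0.1040 S between n0,n1
  Y(R4) = 0.0009615 S between n3,n0
  Y(R5) = 0.6849 S between n2,n1
  Y(R6) = 0.002674 S between n3,n1
  Y(R7) = 0.0001451 S between n3,n2
  Y(R8) = 0.009901 S between n2,n0
  Y(R9) = 0.004132 S between n2,n3
  Y(R10) = 0.009174 S between n1,n3
  Y(R11) = 0.0003413 S between n1,n0
  Y(R12) = 0.02141 S between n0,n2
  Y(R13) = 0.002747 S between n0,n2
  Y(R14) = 0.006289 S between n2,n1
  Y(R15) = 0.0001684 S between n2,n1
  Y(R16) = 0.02833 S between n0,n2
  Y(R17) = 0.007042 S between n2,n3
  Itest: injects 0.00156 A into n0 (from n2)
Assemble and solve the 3×3 MNA system:
  V(n1)=-0.008548  V(n2)=-0.009833  V(n3)=-0.008810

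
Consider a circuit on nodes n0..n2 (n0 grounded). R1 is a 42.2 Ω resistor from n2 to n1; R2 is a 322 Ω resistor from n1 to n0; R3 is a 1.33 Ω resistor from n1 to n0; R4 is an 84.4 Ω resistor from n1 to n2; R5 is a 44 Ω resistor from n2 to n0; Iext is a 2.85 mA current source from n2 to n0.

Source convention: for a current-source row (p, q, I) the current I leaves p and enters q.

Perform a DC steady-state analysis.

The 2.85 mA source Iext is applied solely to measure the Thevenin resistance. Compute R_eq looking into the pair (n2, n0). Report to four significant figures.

R_eq = 17.64 Ω

MNA unknowns: 2 node voltages V₁..V_2
R1: Y=0.02370 on G[2,1]
R2: Y=0.003106 on G[1,0]
R3: Y=0.7519 on G[1,0]
R4: Y=0.01185 on G[1,2]
R5: Y=0.02273 on G[2,0]
Iext: z[2]−=0.00285, z[0]+=0.00285
solve → V1=-0.002261, V2=-0.05029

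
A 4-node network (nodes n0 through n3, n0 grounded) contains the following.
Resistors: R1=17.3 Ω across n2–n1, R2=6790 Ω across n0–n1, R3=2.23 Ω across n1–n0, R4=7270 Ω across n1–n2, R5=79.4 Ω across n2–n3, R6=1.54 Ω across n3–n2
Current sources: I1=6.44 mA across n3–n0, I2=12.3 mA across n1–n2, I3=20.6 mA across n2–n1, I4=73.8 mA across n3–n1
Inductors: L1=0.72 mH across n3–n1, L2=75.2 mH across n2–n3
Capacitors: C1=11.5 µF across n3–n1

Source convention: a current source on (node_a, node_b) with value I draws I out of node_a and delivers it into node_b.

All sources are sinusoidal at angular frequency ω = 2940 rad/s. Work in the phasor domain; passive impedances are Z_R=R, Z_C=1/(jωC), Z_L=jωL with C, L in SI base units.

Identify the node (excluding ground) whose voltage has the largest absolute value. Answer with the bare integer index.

3

Element admittances at ω=2940 rad/s:
  Y(R1) = 0.05780+0.000j S between n2,n1
  I1: injects 0.00644 A into n0 (from n3)
  Y(R2) = 0.0001473+0.000j S between n0,n1
  I2: injects 0.0123 A into n2 (from n1)
  Y(L1) = 0.000-0.4724j S between n3,n1
  Y(R3) = 0.4484+0.000j S between n1,n0
  Y(R4) = 0.0001376+0.000j S between n1,n2
  Y(L2) = 0.000-0.004523j S between n2,n3
  Y(R5) = 0.01259+0.000j S between n2,n3
  Y(R6) = 0.6494+0.000j S between n3,n2
  I3: injects 0.0206 A into n1 (from n2)
  Y(C1) = 0.000+0.03381j S between n3,n1
  I4: injects 0.0738 A into n1 (from n3)
Assemble and solve the 3×3 MNA system:
  V(n1)=-0.01436+0.000j  V(n2)=-0.04804-0.1816j  V(n3)=-0.03835-0.1974j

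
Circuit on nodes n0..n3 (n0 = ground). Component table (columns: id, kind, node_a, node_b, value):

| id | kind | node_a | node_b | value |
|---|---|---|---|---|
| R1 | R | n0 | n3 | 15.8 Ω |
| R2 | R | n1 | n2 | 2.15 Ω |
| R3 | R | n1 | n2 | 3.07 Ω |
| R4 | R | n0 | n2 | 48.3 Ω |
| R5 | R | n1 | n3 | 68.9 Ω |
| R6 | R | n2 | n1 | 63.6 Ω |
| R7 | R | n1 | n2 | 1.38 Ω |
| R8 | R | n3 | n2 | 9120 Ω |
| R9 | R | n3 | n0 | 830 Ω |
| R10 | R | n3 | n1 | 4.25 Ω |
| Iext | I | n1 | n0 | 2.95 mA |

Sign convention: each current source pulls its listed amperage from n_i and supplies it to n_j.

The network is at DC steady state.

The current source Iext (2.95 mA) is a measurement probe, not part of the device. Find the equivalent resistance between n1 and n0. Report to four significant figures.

Apply KCL at each of the 3 non-ground nodes and solve the resulting linear system.
Node n1: branches {R2, R3, R5, R6, R7, R10, Iext} → V_1 = -0.04115
Node n2: branches {R2, R3, R4, R6, R7, R8} → V_2 = -0.04060
Node n3: branches {R1, R5, R8, R9, R10} → V_3 = -0.03271

R_eq = 13.95 Ω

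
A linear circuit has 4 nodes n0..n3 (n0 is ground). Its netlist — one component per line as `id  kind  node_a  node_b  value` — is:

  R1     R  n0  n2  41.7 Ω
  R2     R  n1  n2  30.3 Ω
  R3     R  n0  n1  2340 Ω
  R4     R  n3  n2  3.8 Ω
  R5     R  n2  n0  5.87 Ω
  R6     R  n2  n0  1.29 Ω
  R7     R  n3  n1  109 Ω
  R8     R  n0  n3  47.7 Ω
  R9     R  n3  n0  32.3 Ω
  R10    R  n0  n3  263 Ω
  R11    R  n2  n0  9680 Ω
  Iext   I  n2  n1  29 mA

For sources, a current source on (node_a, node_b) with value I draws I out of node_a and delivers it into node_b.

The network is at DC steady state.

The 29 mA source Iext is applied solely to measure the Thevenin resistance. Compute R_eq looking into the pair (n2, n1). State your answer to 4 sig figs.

R_eq = 23.62 Ω

MNA unknowns: 3 node voltages V₁..V_3
R1: Y=0.02398 on G[0,2]
R2: Y=0.03300 on G[1,2]
R3: Y=0.0004274 on G[0,1]
R4: Y=0.2632 on G[3,2]
R5: Y=0.1704 on G[2,0]
R6: Y=0.7752 on G[2,0]
R7: Y=0.009174 on G[3,1]
R8: Y=0.02096 on G[0,3]
R9: Y=0.03096 on G[3,0]
R10: Y=0.003802 on G[0,3]
R11: Y=0.0001033 on G[2,0]
Iext: z[2]−=0.029, z[1]+=0.029
solve → V1=0.6835, V2=-0.001338, V3=0.01804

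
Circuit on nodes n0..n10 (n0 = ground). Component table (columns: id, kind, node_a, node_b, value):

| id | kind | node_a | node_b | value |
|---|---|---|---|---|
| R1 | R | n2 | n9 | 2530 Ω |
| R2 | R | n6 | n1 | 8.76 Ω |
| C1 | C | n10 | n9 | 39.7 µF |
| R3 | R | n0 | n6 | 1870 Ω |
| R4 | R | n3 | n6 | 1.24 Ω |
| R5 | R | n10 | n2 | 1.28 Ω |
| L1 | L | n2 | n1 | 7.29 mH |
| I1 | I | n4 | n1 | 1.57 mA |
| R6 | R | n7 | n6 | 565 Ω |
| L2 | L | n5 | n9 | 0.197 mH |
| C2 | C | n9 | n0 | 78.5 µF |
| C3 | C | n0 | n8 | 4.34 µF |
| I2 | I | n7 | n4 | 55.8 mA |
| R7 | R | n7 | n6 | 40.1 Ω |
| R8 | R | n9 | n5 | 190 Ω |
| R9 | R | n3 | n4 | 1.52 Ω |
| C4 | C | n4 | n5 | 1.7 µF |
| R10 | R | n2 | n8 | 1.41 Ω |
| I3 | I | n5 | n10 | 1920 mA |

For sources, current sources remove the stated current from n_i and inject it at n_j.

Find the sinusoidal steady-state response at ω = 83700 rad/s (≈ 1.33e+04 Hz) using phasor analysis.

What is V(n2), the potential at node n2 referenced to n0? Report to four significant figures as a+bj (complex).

Apply KCL at each of the 10 non-ground nodes and solve the resulting linear system.
Node n1: branches {R2, L1, I1} → V_1 = -2.313-30.90j
Node n2: branches {R1, R5, L1, R10} → V_2 = -0.1354-0.3923j
Node n3: branches {R4, R9} → V_3 = -2.762-30.89j
Node n4: branches {I1, I2, R9, C4} → V_4 = -2.757-30.91j
Node n5: branches {L2, R8, C4, I3} → V_5 = -2.848-30.55j
Node n6: branches {R2, R3, R4, R6, R7} → V_6 = -2.765-30.87j
Node n7: branches {R6, I2, R7} → V_7 = -4.854-30.87j
Node n8: branches {C3, R10} → V_8 = -0.2664-0.2558j
Node n9: branches {R1, C1, L2, C2, R8} → V_9 = 0.01724+0.01392j
Node n10: branches {C1, R5, I3} → V_10 = 0.04749-0.5209j

-0.1354-0.3923j V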